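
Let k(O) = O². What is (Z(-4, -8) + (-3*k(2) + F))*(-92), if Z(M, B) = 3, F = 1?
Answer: 736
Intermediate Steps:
(Z(-4, -8) + (-3*k(2) + F))*(-92) = (3 + (-3*2² + 1))*(-92) = (3 + (-3*4 + 1))*(-92) = (3 + (-12 + 1))*(-92) = (3 - 11)*(-92) = -8*(-92) = 736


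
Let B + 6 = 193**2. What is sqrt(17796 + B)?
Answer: sqrt(55039) ≈ 234.60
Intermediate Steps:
B = 37243 (B = -6 + 193**2 = -6 + 37249 = 37243)
sqrt(17796 + B) = sqrt(17796 + 37243) = sqrt(55039)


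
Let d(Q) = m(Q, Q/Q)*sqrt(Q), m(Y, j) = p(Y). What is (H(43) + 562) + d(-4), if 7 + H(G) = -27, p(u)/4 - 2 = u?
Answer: 528 - 16*I ≈ 528.0 - 16.0*I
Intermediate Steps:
p(u) = 8 + 4*u
H(G) = -34 (H(G) = -7 - 27 = -34)
m(Y, j) = 8 + 4*Y
d(Q) = sqrt(Q)*(8 + 4*Q) (d(Q) = (8 + 4*Q)*sqrt(Q) = sqrt(Q)*(8 + 4*Q))
(H(43) + 562) + d(-4) = (-34 + 562) + 4*sqrt(-4)*(2 - 4) = 528 + 4*(2*I)*(-2) = 528 - 16*I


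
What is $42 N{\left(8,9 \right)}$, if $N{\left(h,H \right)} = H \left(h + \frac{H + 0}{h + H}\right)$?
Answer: $\frac{54810}{17} \approx 3224.1$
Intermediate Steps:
$N{\left(h,H \right)} = H \left(h + \frac{H}{H + h}\right)$
$42 N{\left(8,9 \right)} = 42 \frac{9 \left(9 + 8^{2} + 9 \cdot 8\right)}{9 + 8} = 42 \frac{9 \left(9 + 64 + 72\right)}{17} = 42 \cdot 9 \cdot \frac{1}{17} \cdot 145 = 42 \cdot \frac{1305}{17} = \frac{54810}{17}$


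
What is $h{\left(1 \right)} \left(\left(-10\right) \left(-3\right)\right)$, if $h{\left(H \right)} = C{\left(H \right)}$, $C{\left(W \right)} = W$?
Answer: $30$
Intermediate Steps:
$h{\left(H \right)} = H$
$h{\left(1 \right)} \left(\left(-10\right) \left(-3\right)\right) = 1 \left(\left(-10\right) \left(-3\right)\right) = 1 \cdot 30 = 30$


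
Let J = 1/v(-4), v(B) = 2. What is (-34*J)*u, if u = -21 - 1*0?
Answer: 357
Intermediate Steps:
u = -21 (u = -21 + 0 = -21)
J = ½ (J = 1/2 = ½ ≈ 0.50000)
(-34*J)*u = -34*½*(-21) = -17*(-21) = 357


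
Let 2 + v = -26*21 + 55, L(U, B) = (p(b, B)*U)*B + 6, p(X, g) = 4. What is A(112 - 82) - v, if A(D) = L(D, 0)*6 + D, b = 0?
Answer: 559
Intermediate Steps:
L(U, B) = 6 + 4*B*U (L(U, B) = (4*U)*B + 6 = 4*B*U + 6 = 6 + 4*B*U)
v = -493 (v = -2 + (-26*21 + 55) = -2 + (-546 + 55) = -2 - 491 = -493)
A(D) = 36 + D (A(D) = (6 + 4*0*D)*6 + D = (6 + 0)*6 + D = 6*6 + D = 36 + D)
A(112 - 82) - v = (36 + (112 - 82)) - 1*(-493) = (36 + 30) + 493 = 66 + 493 = 559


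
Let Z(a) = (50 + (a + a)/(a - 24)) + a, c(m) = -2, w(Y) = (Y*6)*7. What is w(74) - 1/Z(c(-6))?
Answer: 1945595/626 ≈ 3108.0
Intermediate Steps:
w(Y) = 42*Y (w(Y) = (6*Y)*7 = 42*Y)
Z(a) = 50 + a + 2*a/(-24 + a) (Z(a) = (50 + (2*a)/(-24 + a)) + a = (50 + 2*a/(-24 + a)) + a = 50 + a + 2*a/(-24 + a))
w(74) - 1/Z(c(-6)) = 42*74 - 1/((-1200 + (-2)² + 28*(-2))/(-24 - 2)) = 3108 - 1/((-1200 + 4 - 56)/(-26)) = 3108 - 1/((-1/26*(-1252))) = 3108 - 1/626/13 = 3108 - 1*13/626 = 3108 - 13/626 = 1945595/626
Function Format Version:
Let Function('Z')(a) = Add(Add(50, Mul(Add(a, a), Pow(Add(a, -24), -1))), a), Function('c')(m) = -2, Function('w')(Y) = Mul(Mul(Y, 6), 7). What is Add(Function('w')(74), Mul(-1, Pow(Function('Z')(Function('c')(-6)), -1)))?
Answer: Rational(1945595, 626) ≈ 3108.0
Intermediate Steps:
Function('w')(Y) = Mul(42, Y) (Function('w')(Y) = Mul(Mul(6, Y), 7) = Mul(42, Y))
Function('Z')(a) = Add(50, a, Mul(2, a, Pow(Add(-24, a), -1))) (Function('Z')(a) = Add(Add(50, Mul(Mul(2, a), Pow(Add(-24, a), -1))), a) = Add(Add(50, Mul(2, a, Pow(Add(-24, a), -1))), a) = Add(50, a, Mul(2, a, Pow(Add(-24, a), -1))))
Add(Function('w')(74), Mul(-1, Pow(Function('Z')(Function('c')(-6)), -1))) = Add(Mul(42, 74), Mul(-1, Pow(Mul(Pow(Add(-24, -2), -1), Add(-1200, Pow(-2, 2), Mul(28, -2))), -1))) = Add(3108, Mul(-1, Pow(Mul(Pow(-26, -1), Add(-1200, 4, -56)), -1))) = Add(3108, Mul(-1, Pow(Mul(Rational(-1, 26), -1252), -1))) = Add(3108, Mul(-1, Pow(Rational(626, 13), -1))) = Add(3108, Mul(-1, Rational(13, 626))) = Add(3108, Rational(-13, 626)) = Rational(1945595, 626)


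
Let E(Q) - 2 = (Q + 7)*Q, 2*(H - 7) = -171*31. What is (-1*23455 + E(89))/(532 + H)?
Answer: 29818/4223 ≈ 7.0609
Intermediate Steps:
H = -5287/2 (H = 7 + (-171*31)/2 = 7 + (1/2)*(-5301) = 7 - 5301/2 = -5287/2 ≈ -2643.5)
E(Q) = 2 + Q*(7 + Q) (E(Q) = 2 + (Q + 7)*Q = 2 + (7 + Q)*Q = 2 + Q*(7 + Q))
(-1*23455 + E(89))/(532 + H) = (-1*23455 + (2 + 89**2 + 7*89))/(532 - 5287/2) = (-23455 + (2 + 7921 + 623))/(-4223/2) = (-23455 + 8546)*(-2/4223) = -14909*(-2/4223) = 29818/4223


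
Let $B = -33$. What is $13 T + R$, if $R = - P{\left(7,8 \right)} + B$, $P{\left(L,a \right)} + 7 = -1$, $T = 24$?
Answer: $287$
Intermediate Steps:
$P{\left(L,a \right)} = -8$ ($P{\left(L,a \right)} = -7 - 1 = -8$)
$R = -25$ ($R = \left(-1\right) \left(-8\right) - 33 = 8 - 33 = -25$)
$13 T + R = 13 \cdot 24 - 25 = 312 - 25 = 287$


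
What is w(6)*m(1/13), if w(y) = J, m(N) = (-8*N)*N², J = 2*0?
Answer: 0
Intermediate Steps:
J = 0
m(N) = -8*N³
w(y) = 0
w(6)*m(1/13) = 0*(-8*(1/13)³) = 0*(-8*1/2197) = 0*(-8/2197) = 0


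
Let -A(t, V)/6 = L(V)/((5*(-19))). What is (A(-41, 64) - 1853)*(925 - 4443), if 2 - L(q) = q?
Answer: 620599826/95 ≈ 6.5326e+6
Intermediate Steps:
L(q) = 2 - q
A(t, V) = 12/95 - 6*V/95 (A(t, V) = -6*(2 - V)/(5*(-19)) = -6*(2 - V)/(-95) = -6*(2 - V)*(-1)/95 = -6*(-2/95 + V/95) = 12/95 - 6*V/95)
(A(-41, 64) - 1853)*(925 - 4443) = ((12/95 - 6/95*64) - 1853)*(925 - 4443) = ((12/95 - 384/95) - 1853)*(-3518) = (-372/95 - 1853)*(-3518) = -176407/95*(-3518) = 620599826/95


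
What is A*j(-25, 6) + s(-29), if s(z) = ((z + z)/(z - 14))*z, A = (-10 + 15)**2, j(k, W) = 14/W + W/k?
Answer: 1705/129 ≈ 13.217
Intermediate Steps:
A = 25 (A = 5**2 = 25)
s(z) = 2*z**2/(-14 + z) (s(z) = ((2*z)/(-14 + z))*z = (2*z/(-14 + z))*z = 2*z**2/(-14 + z))
A*j(-25, 6) + s(-29) = 25*(14/6 + 6/(-25)) + 2*(-29)**2/(-14 - 29) = 25*(14*(1/6) + 6*(-1/25)) + 2*841/(-43) = 25*(7/3 - 6/25) + 2*841*(-1/43) = 25*(157/75) - 1682/43 = 157/3 - 1682/43 = 1705/129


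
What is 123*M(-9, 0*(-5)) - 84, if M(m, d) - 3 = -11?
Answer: -1068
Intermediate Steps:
M(m, d) = -8 (M(m, d) = 3 - 11 = -8)
123*M(-9, 0*(-5)) - 84 = 123*(-8) - 84 = -984 - 84 = -1068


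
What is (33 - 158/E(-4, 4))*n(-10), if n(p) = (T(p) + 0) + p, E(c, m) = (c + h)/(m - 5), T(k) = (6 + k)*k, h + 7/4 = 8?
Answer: 9290/3 ≈ 3096.7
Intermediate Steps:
h = 25/4 (h = -7/4 + 8 = 25/4 ≈ 6.2500)
T(k) = k*(6 + k)
E(c, m) = (25/4 + c)/(-5 + m) (E(c, m) = (c + 25/4)/(m - 5) = (25/4 + c)/(-5 + m))
n(p) = p + p*(6 + p) (n(p) = (p*(6 + p) + 0) + p = p*(6 + p) + p = p + p*(6 + p))
(33 - 158/E(-4, 4))*n(-10) = (33 - 158*(-5 + 4)/(25/4 - 4))*(-10*(7 - 10)) = (33 - 158/((9/4)/(-1)))*(-10*(-3)) = (33 - 158/((-1*9/4)))*30 = (33 - 158/(-9/4))*30 = (33 - 158*(-4/9))*30 = (33 + 632/9)*30 = (929/9)*30 = 9290/3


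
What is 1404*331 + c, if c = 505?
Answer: 465229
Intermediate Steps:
1404*331 + c = 1404*331 + 505 = 464724 + 505 = 465229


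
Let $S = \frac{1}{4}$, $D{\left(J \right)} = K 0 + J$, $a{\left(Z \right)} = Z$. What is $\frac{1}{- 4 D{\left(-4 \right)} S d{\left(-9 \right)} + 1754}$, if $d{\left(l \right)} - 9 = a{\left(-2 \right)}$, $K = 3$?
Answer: $\frac{1}{1782} \approx 0.00056117$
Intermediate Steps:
$D{\left(J \right)} = J$ ($D{\left(J \right)} = 3 \cdot 0 + J = 0 + J = J$)
$d{\left(l \right)} = 7$ ($d{\left(l \right)} = 9 - 2 = 7$)
$S = \frac{1}{4} \approx 0.25$
$\frac{1}{- 4 D{\left(-4 \right)} S d{\left(-9 \right)} + 1754} = \frac{1}{\left(-4\right) \left(-4\right) \frac{1}{4} \cdot 7 + 1754} = \frac{1}{16 \cdot \frac{1}{4} \cdot 7 + 1754} = \frac{1}{4 \cdot 7 + 1754} = \frac{1}{28 + 1754} = \frac{1}{1782}$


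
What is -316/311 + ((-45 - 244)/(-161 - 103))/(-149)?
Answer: -12520055/12233496 ≈ -1.0234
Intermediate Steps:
-316/311 + ((-45 - 244)/(-161 - 103))/(-149) = -316*1/311 - 289/(-264)*(-1/149) = -316/311 - 289*(-1/264)*(-1/149) = -316/311 + (289/264)*(-1/149) = -316/311 - 289/39336 = -12520055/12233496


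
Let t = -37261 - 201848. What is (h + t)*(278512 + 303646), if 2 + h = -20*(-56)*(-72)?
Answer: -186145602658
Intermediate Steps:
t = -239109
h = -80642 (h = -2 - 20*(-56)*(-72) = -2 + 1120*(-72) = -2 - 80640 = -80642)
(h + t)*(278512 + 303646) = (-80642 - 239109)*(278512 + 303646) = -319751*582158 = -186145602658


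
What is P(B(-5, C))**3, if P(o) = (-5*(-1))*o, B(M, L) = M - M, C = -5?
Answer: 0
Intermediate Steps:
B(M, L) = 0
P(o) = 5*o
P(B(-5, C))**3 = (5*0)**3 = 0**3 = 0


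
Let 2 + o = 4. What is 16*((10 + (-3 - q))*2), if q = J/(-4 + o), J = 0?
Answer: 224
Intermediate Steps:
o = 2 (o = -2 + 4 = 2)
q = 0 (q = 0/(-4 + 2) = 0/(-2) = -½*0 = 0)
16*((10 + (-3 - q))*2) = 16*((10 + (-3 - 1*0))*2) = 16*((10 + (-3 + 0))*2) = 16*((10 - 3)*2) = 16*(7*2) = 16*14 = 224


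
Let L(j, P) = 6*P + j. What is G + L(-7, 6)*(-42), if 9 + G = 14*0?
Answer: -1227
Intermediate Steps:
L(j, P) = j + 6*P
G = -9 (G = -9 + 14*0 = -9 + 0 = -9)
G + L(-7, 6)*(-42) = -9 + (-7 + 6*6)*(-42) = -9 + (-7 + 36)*(-42) = -9 + 29*(-42) = -9 - 1218 = -1227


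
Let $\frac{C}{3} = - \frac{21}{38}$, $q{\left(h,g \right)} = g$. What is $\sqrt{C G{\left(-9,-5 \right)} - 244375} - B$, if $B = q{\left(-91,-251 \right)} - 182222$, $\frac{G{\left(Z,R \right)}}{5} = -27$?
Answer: $182473 + \frac{i \sqrt{352554310}}{38} \approx 1.8247 \cdot 10^{5} + 494.12 i$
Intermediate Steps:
$C = - \frac{63}{38}$ ($C = 3 \left(- \frac{21}{38}\right) = - \frac{63}{38} \approx -1.6579$)
$G{\left(Z,R \right)} = -135$ ($G{\left(Z,R \right)} = 5 \left(-27\right) = -135$)
$B = -182473$ ($B = -251 - 182222 = -182473$)
$\sqrt{C G{\left(-9,-5 \right)} - 244375} - B = \sqrt{\left(- \frac{63}{38}\right) \left(-135\right) - 244375} - -182473 = \sqrt{\frac{8505}{38} - 244375} + 182473 = \sqrt{- \frac{9277745}{38}} + 182473 = \frac{i \sqrt{352554310}}{38} + 182473 = 182473 + \frac{i \sqrt{352554310}}{38}$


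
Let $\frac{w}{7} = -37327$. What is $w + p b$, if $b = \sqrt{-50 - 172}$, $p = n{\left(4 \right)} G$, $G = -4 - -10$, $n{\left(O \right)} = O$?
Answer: $-261289 + 24 i \sqrt{222} \approx -2.6129 \cdot 10^{5} + 357.59 i$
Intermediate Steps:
$w = -261289$ ($w = 7 \left(-37327\right) = -261289$)
$G = 6$ ($G = -4 + 10 = 6$)
$p = 24$ ($p = 4 \cdot 6 = 24$)
$b = i \sqrt{222}$ ($b = \sqrt{-222} = i \sqrt{222} \approx 14.9 i$)
$w + p b = -261289 + 24 i \sqrt{222}$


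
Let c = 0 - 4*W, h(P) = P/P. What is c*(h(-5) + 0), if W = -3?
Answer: 12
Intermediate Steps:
h(P) = 1
c = 12 (c = 0 - 4*(-3) = 0 + 12 = 12)
c*(h(-5) + 0) = 12*(1 + 0) = 12*1 = 12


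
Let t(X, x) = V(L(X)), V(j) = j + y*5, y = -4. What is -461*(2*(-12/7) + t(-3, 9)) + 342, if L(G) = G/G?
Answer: 74771/7 ≈ 10682.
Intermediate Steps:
L(G) = 1
V(j) = -20 + j (V(j) = j - 4*5 = j - 20 = -20 + j)
t(X, x) = -19 (t(X, x) = -20 + 1 = -19)
-461*(2*(-12/7) + t(-3, 9)) + 342 = -461*(2*(-12/7) - 19) + 342 = -461*(-24/7 - 19) + 342 = -461*(-157/7) + 342 = 72377/7 + 342 = 74771/7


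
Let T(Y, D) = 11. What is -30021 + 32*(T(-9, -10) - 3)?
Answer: -29765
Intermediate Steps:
-30021 + 32*(T(-9, -10) - 3) = -30021 + 32*(11 - 3) = -30021 + 32*8 = -30021 + 256 = -29765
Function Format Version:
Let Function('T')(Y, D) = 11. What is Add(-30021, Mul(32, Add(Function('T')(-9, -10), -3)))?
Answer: -29765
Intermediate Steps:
Add(-30021, Mul(32, Add(Function('T')(-9, -10), -3))) = Add(-30021, Mul(32, Add(11, -3))) = Add(-30021, Mul(32, 8)) = Add(-30021, 256) = -29765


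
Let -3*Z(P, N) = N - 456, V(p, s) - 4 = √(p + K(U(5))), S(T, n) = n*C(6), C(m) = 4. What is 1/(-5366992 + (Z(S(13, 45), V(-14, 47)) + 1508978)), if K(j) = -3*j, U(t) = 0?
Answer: -826685/3189237749717 + I*√14/44649328496038 ≈ -2.5921e-7 + 8.3801e-14*I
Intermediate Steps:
S(T, n) = 4*n (S(T, n) = n*4 = 4*n)
V(p, s) = 4 + √p (V(p, s) = 4 + √(p - 3*0) = 4 + √(p + 0) = 4 + √p)
Z(P, N) = 152 - N/3 (Z(P, N) = -(N - 456)/3 = -(-456 + N)/3 = 152 - N/3)
1/(-5366992 + (Z(S(13, 45), V(-14, 47)) + 1508978)) = 1/(-5366992 + ((152 - (4 + √(-14))/3) + 1508978)) = 1/(-5366992 + ((152 - (4 + I*√14)/3) + 1508978)) = 1/(-5366992 + ((152 + (-4/3 - I*√14/3)) + 1508978)) = 1/(-5366992 + ((452/3 - I*√14/3) + 1508978)) = 1/(-5366992 + (4527386/3 - I*√14/3)) = 1/(-11573590/3 - I*√14/3)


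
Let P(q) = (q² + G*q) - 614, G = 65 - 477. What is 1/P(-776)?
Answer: 1/921274 ≈ 1.0855e-6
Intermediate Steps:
G = -412
P(q) = -614 + q² - 412*q (P(q) = (q² - 412*q) - 614 = -614 + q² - 412*q)
1/P(-776) = 1/(-614 + (-776)² - 412*(-776)) = 1/(-614 + 602176 + 319712) = 1/921274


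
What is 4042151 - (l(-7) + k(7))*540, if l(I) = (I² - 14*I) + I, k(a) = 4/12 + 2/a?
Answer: 27763517/7 ≈ 3.9662e+6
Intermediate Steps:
k(a) = ⅓ + 2/a (k(a) = 4*(1/12) + 2/a = ⅓ + 2/a)
l(I) = I² - 13*I
4042151 - (l(-7) + k(7))*540 = 4042151 - (-7*(-13 - 7) + (⅓)*(6 + 7)/7)*540 = 4042151 - (-7*(-20) + (⅓)*(⅐)*13)*540 = 4042151 - (140 + 13/21)*540 = 4042151 - 2953*540/21 = 4042151 - 1*531540/7 = 4042151 - 531540/7 = 27763517/7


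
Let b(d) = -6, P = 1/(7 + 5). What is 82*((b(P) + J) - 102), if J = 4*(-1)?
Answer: -9184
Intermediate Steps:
P = 1/12 ≈ 0.083333
J = -4
82*((b(P) + J) - 102) = 82*((-6 - 4) - 102) = 82*(-10 - 102) = 82*(-112) = -9184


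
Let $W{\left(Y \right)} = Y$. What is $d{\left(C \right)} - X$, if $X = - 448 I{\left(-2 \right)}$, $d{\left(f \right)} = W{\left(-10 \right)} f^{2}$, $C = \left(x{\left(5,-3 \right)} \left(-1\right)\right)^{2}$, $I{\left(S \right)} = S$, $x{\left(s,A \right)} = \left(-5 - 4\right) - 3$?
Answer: $-208256$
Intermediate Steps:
$x{\left(s,A \right)} = -12$ ($x{\left(s,A \right)} = -9 - 3 = -12$)
$C = 144$ ($C = \left(\left(-12\right) \left(-1\right)\right)^{2} = 12^{2} = 144$)
$d{\left(f \right)} = - 10 f^{2}$
$X = 896$ ($X = \left(-448\right) \left(-2\right) = 896$)
$d{\left(C \right)} - X = - 10 \cdot 144^{2} - 896 = \left(-10\right) 20736 - 896 = -207360 - 896 = -208256$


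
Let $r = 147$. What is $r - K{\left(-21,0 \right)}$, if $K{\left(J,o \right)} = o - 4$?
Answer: $151$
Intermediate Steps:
$K{\left(J,o \right)} = -4 + o$ ($K{\left(J,o \right)} = o - 4 = -4 + o$)
$r - K{\left(-21,0 \right)} = 147 - \left(-4 + 0\right) = 147 - -4 = 147 + 4 = 151$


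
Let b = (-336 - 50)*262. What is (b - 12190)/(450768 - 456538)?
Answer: 56661/2885 ≈ 19.640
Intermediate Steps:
b = -101132 (b = -386*262 = -101132)
(b - 12190)/(450768 - 456538) = (-101132 - 12190)/(450768 - 456538) = -113322/(-5770) = -113322*(-1/5770) = 56661/2885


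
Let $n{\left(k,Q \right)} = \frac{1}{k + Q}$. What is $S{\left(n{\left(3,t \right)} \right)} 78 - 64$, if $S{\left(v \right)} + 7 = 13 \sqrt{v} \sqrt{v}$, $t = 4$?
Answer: $- \frac{3256}{7} \approx -465.14$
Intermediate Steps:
$n{\left(k,Q \right)} = \frac{1}{Q + k}$
$S{\left(v \right)} = -7 + 13 v$ ($S{\left(v \right)} = -7 + 13 \sqrt{v} \sqrt{v} = -7 + 13 v$)
$S{\left(n{\left(3,t \right)} \right)} 78 - 64 = \left(-7 + \frac{13}{4 + 3}\right) 78 - 64 = \left(-7 + \frac{13}{7}\right) 78 - 64 = \left(- \frac{36}{7}\right) 78 - 64 = - \frac{2808}{7} - 64 = - \frac{3256}{7}$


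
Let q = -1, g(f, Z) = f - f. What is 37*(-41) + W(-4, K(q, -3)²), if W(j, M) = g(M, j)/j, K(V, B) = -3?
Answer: -1517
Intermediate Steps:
g(f, Z) = 0
W(j, M) = 0 (W(j, M) = 0/j = 0)
37*(-41) + W(-4, K(q, -3)²) = 37*(-41) + 0 = -1517 + 0 = -1517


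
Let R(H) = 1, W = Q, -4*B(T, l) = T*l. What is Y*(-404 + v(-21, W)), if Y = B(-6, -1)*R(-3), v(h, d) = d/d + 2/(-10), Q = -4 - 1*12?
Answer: 3024/5 ≈ 604.80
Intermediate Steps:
Q = -16 (Q = -4 - 12 = -16)
B(T, l) = -T*l/4
W = -16
v(h, d) = 4/5 (v(h, d) = 1 + 2*(-1/10) = 1 - 1/5 = 4/5)
Y = -3/2 (Y = -1/4*(-6)*(-1)*1 = -3/2*1 = -3/2 ≈ -1.5000)
Y*(-404 + v(-21, W)) = -3*(-404 + 4/5)/2 = -3/2*(-2016/5) = 3024/5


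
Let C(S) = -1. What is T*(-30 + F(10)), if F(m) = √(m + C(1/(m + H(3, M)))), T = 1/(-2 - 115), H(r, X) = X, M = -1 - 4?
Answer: 3/13 ≈ 0.23077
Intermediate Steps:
M = -5
T = -1/117 (T = 1/(-117) = -1/117 ≈ -0.0085470)
F(m) = √(-1 + m) (F(m) = √(m - 1) = √(-1 + m))
T*(-30 + F(10)) = -(-30 + √(-1 + 10))/117 = -(-30 + √9)/117 = -(-30 + 3)/117 = -1/117*(-27) = 3/13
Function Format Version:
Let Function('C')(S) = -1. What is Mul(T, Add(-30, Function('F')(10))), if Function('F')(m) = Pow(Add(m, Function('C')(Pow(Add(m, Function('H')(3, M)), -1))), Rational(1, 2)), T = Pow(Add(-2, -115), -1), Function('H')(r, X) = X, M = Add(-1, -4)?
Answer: Rational(3, 13) ≈ 0.23077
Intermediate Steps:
M = -5
T = Rational(-1, 117) (T = Pow(-117, -1) = Rational(-1, 117) ≈ -0.0085470)
Function('F')(m) = Pow(Add(-1, m), Rational(1, 2)) (Function('F')(m) = Pow(Add(m, -1), Rational(1, 2)) = Pow(Add(-1, m), Rational(1, 2)))
Mul(T, Add(-30, Function('F')(10))) = Mul(Rational(-1, 117), Add(-30, Pow(Add(-1, 10), Rational(1, 2)))) = Mul(Rational(-1, 117), Add(-30, Pow(9, Rational(1, 2)))) = Mul(Rational(-1, 117), Add(-30, 3)) = Mul(Rational(-1, 117), -27) = Rational(3, 13)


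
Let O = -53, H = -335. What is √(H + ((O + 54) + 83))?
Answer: I*√251 ≈ 15.843*I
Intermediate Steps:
√(H + ((O + 54) + 83)) = √(-335 + ((-53 + 54) + 83)) = √(-335 + (1 + 83)) = √(-335 + 84) = √(-251) = I*√251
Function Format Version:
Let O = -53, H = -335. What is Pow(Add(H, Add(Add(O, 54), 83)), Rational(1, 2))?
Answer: Mul(I, Pow(251, Rational(1, 2))) ≈ Mul(15.843, I)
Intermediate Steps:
Pow(Add(H, Add(Add(O, 54), 83)), Rational(1, 2)) = Pow(Add(-335, Add(Add(-53, 54), 83)), Rational(1, 2)) = Pow(Add(-335, Add(1, 83)), Rational(1, 2)) = Pow(Add(-335, 84), Rational(1, 2)) = Pow(-251, Rational(1, 2)) = Mul(I, Pow(251, Rational(1, 2)))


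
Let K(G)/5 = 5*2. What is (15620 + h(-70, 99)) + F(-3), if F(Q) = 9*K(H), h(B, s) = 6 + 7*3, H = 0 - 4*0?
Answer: 16097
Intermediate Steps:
H = 0 (H = 0 + 0 = 0)
h(B, s) = 27 (h(B, s) = 6 + 21 = 27)
K(G) = 50 (K(G) = 5*(5*2) = 5*10 = 50)
F(Q) = 450 (F(Q) = 9*50 = 450)
(15620 + h(-70, 99)) + F(-3) = (15620 + 27) + 450 = 15647 + 450 = 16097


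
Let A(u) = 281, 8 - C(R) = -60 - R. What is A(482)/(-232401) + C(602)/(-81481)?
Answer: -178604831/18936265881 ≈ -0.0094319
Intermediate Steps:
C(R) = 68 + R (C(R) = 8 - (-60 - R) = 8 + (60 + R) = 68 + R)
A(482)/(-232401) + C(602)/(-81481) = 281/(-232401) + (68 + 602)/(-81481) = 281*(-1/232401) + 670*(-1/81481) = -281/232401 - 670/81481 = -178604831/18936265881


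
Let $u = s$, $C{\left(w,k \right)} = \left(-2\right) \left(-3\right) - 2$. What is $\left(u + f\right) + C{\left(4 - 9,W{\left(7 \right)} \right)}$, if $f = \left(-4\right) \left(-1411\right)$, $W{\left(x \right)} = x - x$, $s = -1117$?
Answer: $4531$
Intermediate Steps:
$W{\left(x \right)} = 0$
$C{\left(w,k \right)} = 4$ ($C{\left(w,k \right)} = 6 - 2 = 4$)
$u = -1117$
$f = 5644$
$\left(u + f\right) + C{\left(4 - 9,W{\left(7 \right)} \right)} = \left(-1117 + 5644\right) + 4 = 4527 + 4 = 4531$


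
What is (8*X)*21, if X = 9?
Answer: 1512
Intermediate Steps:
(8*X)*21 = (8*9)*21 = 72*21 = 1512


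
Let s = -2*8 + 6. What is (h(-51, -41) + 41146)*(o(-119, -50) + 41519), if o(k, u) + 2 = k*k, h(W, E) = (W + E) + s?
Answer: 2285247832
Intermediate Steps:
s = -10 (s = -16 + 6 = -10)
h(W, E) = -10 + E + W (h(W, E) = (W + E) - 10 = (E + W) - 10 = -10 + E + W)
o(k, u) = -2 + k**2 (o(k, u) = -2 + k*k = -2 + k**2)
(h(-51, -41) + 41146)*(o(-119, -50) + 41519) = ((-10 - 41 - 51) + 41146)*((-2 + (-119)**2) + 41519) = (-102 + 41146)*((-2 + 14161) + 41519) = 41044*(14159 + 41519) = 41044*55678 = 2285247832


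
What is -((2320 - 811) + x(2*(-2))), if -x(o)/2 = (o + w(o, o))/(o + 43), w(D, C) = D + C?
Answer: -19625/13 ≈ -1509.6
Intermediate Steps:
w(D, C) = C + D
x(o) = -6*o/(43 + o) (x(o) = -2*(o + (o + o))/(o + 43) = -2*(o + 2*o)/(43 + o) = -2*3*o/(43 + o) = -6*o/(43 + o))
-((2320 - 811) + x(2*(-2))) = -((2320 - 811) - 6*2*(-2)/(43 + 2*(-2))) = -(1509 - 6*(-4)/(43 - 4)) = -(1509 - 6*(-4)/39) = -(1509 - 6*(-4)*1/39) = -(1509 + 8/13) = -1*19625/13 = -19625/13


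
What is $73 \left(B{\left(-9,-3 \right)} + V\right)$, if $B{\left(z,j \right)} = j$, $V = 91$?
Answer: $6424$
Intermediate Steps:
$73 \left(B{\left(-9,-3 \right)} + V\right) = 73 \left(-3 + 91\right) = 73 \cdot 88 = 6424$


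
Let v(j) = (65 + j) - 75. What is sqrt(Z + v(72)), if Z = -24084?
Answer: I*sqrt(24022) ≈ 154.99*I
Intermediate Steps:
v(j) = -10 + j
sqrt(Z + v(72)) = sqrt(-24084 + (-10 + 72)) = sqrt(-24084 + 62) = sqrt(-24022) = I*sqrt(24022)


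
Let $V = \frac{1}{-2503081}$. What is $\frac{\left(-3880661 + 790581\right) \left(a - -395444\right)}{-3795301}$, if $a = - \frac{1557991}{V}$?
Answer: $\frac{12050626205304607200}{3795301} \approx 3.1751 \cdot 10^{12}$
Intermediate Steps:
$V = - \frac{1}{2503081} \approx -3.9951 \cdot 10^{-7}$
$a = 3899777670271$ ($a = - \frac{1557991}{- \frac{1}{2503081}} = \left(-1557991\right) \left(-2503081\right) = 3899777670271$)
$\frac{\left(-3880661 + 790581\right) \left(a - -395444\right)}{-3795301} = \frac{\left(-3880661 + 790581\right) \left(3899777670271 - -395444\right)}{-3795301} = - 3090080 \left(3899777670271 + 395444\right) \left(- \frac{1}{3795301}\right) = \left(-3090080\right) 3899778065715 \left(- \frac{1}{3795301}\right) = \left(-12050626205304607200\right) \left(- \frac{1}{3795301}\right) = \frac{12050626205304607200}{3795301}$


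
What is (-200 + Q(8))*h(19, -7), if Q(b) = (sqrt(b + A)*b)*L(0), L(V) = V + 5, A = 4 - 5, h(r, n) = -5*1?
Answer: 1000 - 200*sqrt(7) ≈ 470.85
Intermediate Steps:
h(r, n) = -5
A = -1
L(V) = 5 + V
Q(b) = 5*b*sqrt(-1 + b) (Q(b) = (sqrt(b - 1)*b)*(5 + 0) = (sqrt(-1 + b)*b)*5 = (b*sqrt(-1 + b))*5 = 5*b*sqrt(-1 + b))
(-200 + Q(8))*h(19, -7) = (-200 + 5*8*sqrt(-1 + 8))*(-5) = (-200 + 5*8*sqrt(7))*(-5) = (-200 + 40*sqrt(7))*(-5) = 1000 - 200*sqrt(7)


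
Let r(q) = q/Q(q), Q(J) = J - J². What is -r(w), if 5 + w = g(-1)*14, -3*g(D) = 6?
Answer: -1/34 ≈ -0.029412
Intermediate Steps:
g(D) = -2 (g(D) = -⅓*6 = -2)
w = -33 (w = -5 - 2*14 = -5 - 28 = -33)
r(q) = 1/(1 - q) (r(q) = q/((q*(1 - q))) = q*(1/(q*(1 - q))) = 1/(1 - q))
-r(w) = -(-1)/(-1 - 33) = -(-1)/(-34) = -(-1)*(-1)/34 = -1*1/34 = -1/34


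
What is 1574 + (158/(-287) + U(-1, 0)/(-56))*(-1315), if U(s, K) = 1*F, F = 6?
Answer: 2799777/1148 ≈ 2438.8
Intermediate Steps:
U(s, K) = 6 (U(s, K) = 1*6 = 6)
1574 + (158/(-287) + U(-1, 0)/(-56))*(-1315) = 1574 + (158/(-287) + 6/(-56))*(-1315) = 1574 + (158*(-1/287) + 6*(-1/56))*(-1315) = 1574 + (-158/287 - 3/28)*(-1315) = 1574 - 755/1148*(-1315) = 1574 + 992825/1148 = 2799777/1148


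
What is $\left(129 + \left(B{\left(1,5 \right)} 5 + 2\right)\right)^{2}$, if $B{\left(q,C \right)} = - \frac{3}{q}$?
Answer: $13456$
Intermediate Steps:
$\left(129 + \left(B{\left(1,5 \right)} 5 + 2\right)\right)^{2} = \left(129 + \left(- \frac{3}{1} \cdot 5 + 2\right)\right)^{2} = \left(129 + \left(\left(-3\right) 1 \cdot 5 + 2\right)\right)^{2} = \left(129 + \left(\left(-3\right) 5 + 2\right)\right)^{2} = \left(129 + \left(-15 + 2\right)\right)^{2} = \left(129 - 13\right)^{2} = 116^{2} = 13456$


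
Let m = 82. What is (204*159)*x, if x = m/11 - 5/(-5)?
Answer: 3016548/11 ≈ 2.7423e+5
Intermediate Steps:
x = 93/11 (x = 82/11 - 5/(-5) = 82*(1/11) - 5*(-⅕) = 82/11 + 1 = 93/11 ≈ 8.4545)
(204*159)*x = (204*159)*(93/11) = 32436*(93/11) = 3016548/11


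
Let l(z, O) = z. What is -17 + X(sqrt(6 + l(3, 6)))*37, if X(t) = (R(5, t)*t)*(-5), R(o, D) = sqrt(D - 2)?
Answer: -572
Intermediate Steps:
R(o, D) = sqrt(-2 + D)
X(t) = -5*t*sqrt(-2 + t) (X(t) = (sqrt(-2 + t)*t)*(-5) = (t*sqrt(-2 + t))*(-5) = -5*t*sqrt(-2 + t))
-17 + X(sqrt(6 + l(3, 6)))*37 = -17 - 5*sqrt(6 + 3)*sqrt(-2 + sqrt(6 + 3))*37 = -17 - 5*sqrt(9)*sqrt(-2 + sqrt(9))*37 = -17 - 5*3*sqrt(-2 + 3)*37 = -17 - 5*3*sqrt(1)*37 = -17 - 5*3*1*37 = -17 - 15*37 = -17 - 555 = -572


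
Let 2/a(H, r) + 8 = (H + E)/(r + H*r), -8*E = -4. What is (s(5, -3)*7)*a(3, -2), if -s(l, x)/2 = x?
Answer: -448/45 ≈ -9.9556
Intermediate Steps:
E = ½ (E = -⅛*(-4) = ½ ≈ 0.50000)
a(H, r) = 2/(-8 + (½ + H)/(r + H*r)) (a(H, r) = 2/(-8 + (H + ½)/(r + H*r)) = 2/(-8 + (½ + H)/(r + H*r)))
s(l, x) = -2*x
(s(5, -3)*7)*a(3, -2) = (-2*(-3)*7)*(-4*(-2)*(1 + 3)/(-1 - 2*3 + 16*(-2) + 16*3*(-2))) = (6*7)*(-4*(-2)*4/(-1 - 6 - 32 - 96)) = 42*(-4*(-2)*4/(-135)) = 42*(-4*(-2)*(-1/135)*4) = 42*(-32/135) = -448/45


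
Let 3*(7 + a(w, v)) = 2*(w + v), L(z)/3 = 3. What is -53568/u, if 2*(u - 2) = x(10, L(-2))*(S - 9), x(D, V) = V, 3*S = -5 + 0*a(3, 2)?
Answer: 26784/23 ≈ 1164.5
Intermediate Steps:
L(z) = 9 (L(z) = 3*3 = 9)
a(w, v) = -7 + 2*v/3 + 2*w/3 (a(w, v) = -7 + (2*(w + v))/3 = -7 + (2*(v + w))/3 = -7 + (2*v + 2*w)/3 = -7 + (2*v/3 + 2*w/3) = -7 + 2*v/3 + 2*w/3)
S = -5/3 (S = (-5 + 0*(-7 + (⅔)*2 + (⅔)*3))/3 = (-5 + 0*(-7 + 4/3 + 2))/3 = (-5 + 0*(-11/3))/3 = (-5 + 0)/3 = (⅓)*(-5) = -5/3 ≈ -1.6667)
u = -46 (u = 2 + (9*(-5/3 - 9))/2 = 2 + (9*(-32/3))/2 = 2 + (½)*(-96) = 2 - 48 = -46)
-53568/u = -53568/(-46) = -53568*(-1/46) = 26784/23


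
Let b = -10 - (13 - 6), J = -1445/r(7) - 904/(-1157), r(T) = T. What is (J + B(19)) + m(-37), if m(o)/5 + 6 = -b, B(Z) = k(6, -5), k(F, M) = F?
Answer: -1171498/8099 ≈ -144.65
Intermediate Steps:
B(Z) = 6
J = -1665537/8099 (J = -1445/7 - 904/(-1157) = -1445*1/7 - 904*(-1/1157) = -1445/7 + 904/1157 = -1665537/8099 ≈ -205.65)
b = -17 (b = -10 - 1*7 = -10 - 7 = -17)
m(o) = 55 (m(o) = -30 + 5*(-1*(-17)) = -30 + 5*17 = -30 + 85 = 55)
(J + B(19)) + m(-37) = (-1665537/8099 + 6) + 55 = -1616943/8099 + 55 = -1171498/8099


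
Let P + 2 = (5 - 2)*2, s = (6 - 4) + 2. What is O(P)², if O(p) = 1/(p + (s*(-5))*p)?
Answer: 1/5776 ≈ 0.00017313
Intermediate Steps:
s = 4 (s = 2 + 2 = 4)
P = 4 (P = -2 + (5 - 2)*2 = -2 + 3*2 = -2 + 6 = 4)
O(p) = -1/(19*p) (O(p) = 1/(p + (4*(-5))*p) = 1/(p - 20*p) = 1/(-19*p) = -1/(19*p))
O(P)² = (-1/19/4)² = (-1/19*¼)² = (-1/76)² = 1/5776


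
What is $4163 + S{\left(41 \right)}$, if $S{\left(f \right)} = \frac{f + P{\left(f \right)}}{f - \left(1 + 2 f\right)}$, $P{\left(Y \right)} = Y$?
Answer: $\frac{87382}{21} \approx 4161.0$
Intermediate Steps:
$S{\left(f \right)} = \frac{2 f}{-1 - f}$ ($S{\left(f \right)} = \frac{f + f}{f - \left(1 + 2 f\right)} = \frac{2 f}{f - \left(1 + 2 f\right)} = \frac{2 f}{-1 - f}$)
$4163 + S{\left(41 \right)} = 4163 - \frac{82}{1 + 41} = 4163 - \frac{82}{42} = 4163 - 82 \cdot \frac{1}{42} = 4163 - \frac{41}{21} = \frac{87382}{21}$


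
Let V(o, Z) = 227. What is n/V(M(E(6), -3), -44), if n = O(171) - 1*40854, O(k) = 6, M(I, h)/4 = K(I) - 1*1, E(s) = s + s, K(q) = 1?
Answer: -40848/227 ≈ -179.95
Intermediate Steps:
E(s) = 2*s
M(I, h) = 0 (M(I, h) = 4*(1 - 1*1) = 4*(1 - 1) = 4*0 = 0)
n = -40848 (n = 6 - 1*40854 = 6 - 40854 = -40848)
n/V(M(E(6), -3), -44) = -40848/227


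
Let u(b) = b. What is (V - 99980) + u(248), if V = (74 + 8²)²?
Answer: -80688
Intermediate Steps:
V = 19044 (V = (74 + 64)² = 138² = 19044)
(V - 99980) + u(248) = (19044 - 99980) + 248 = -80936 + 248 = -80688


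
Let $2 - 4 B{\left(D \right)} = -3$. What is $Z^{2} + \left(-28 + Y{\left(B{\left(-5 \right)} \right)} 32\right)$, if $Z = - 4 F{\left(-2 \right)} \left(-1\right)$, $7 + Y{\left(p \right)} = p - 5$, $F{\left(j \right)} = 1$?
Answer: $-356$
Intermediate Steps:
$B{\left(D \right)} = \frac{5}{4}$ ($B{\left(D \right)} = \frac{1}{2} - - \frac{3}{4} = \frac{1}{2} + \frac{3}{4} = \frac{5}{4}$)
$Y{\left(p \right)} = -12 + p$ ($Y{\left(p \right)} = -7 + \left(p - 5\right) = -7 + \left(-5 + p\right) = -12 + p$)
$Z = 4$ ($Z = \left(-4\right) 1 \left(-1\right) = \left(-4\right) \left(-1\right) = 4$)
$Z^{2} + \left(-28 + Y{\left(B{\left(-5 \right)} \right)} 32\right) = 4^{2} + \left(-28 + \left(-12 + \frac{5}{4}\right) 32\right) = 16 - 372 = -356$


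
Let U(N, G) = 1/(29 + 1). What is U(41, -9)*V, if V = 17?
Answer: 17/30 ≈ 0.56667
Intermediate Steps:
U(N, G) = 1/30
U(41, -9)*V = (1/30)*17 = 17/30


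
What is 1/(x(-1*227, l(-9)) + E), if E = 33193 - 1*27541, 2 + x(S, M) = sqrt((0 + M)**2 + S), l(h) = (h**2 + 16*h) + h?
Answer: 5650/31917543 - sqrt(4957)/31917543 ≈ 0.00017481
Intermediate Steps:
l(h) = h**2 + 17*h
x(S, M) = -2 + sqrt(S + M**2) (x(S, M) = -2 + sqrt((0 + M)**2 + S) = -2 + sqrt(M**2 + S) = -2 + sqrt(S + M**2))
E = 5652 (E = 33193 - 27541 = 5652)
1/(x(-1*227, l(-9)) + E) = 1/((-2 + sqrt(-1*227 + (-9*(17 - 9))**2)) + 5652) = 1/((-2 + sqrt(-227 + (-9*8)**2)) + 5652) = 1/((-2 + sqrt(-227 + (-72)**2)) + 5652) = 1/((-2 + sqrt(-227 + 5184)) + 5652) = 1/((-2 + sqrt(4957)) + 5652) = 1/(5650 + sqrt(4957))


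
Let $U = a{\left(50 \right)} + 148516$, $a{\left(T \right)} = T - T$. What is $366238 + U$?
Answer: $514754$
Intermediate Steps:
$a{\left(T \right)} = 0$
$U = 148516$ ($U = 0 + 148516 = 148516$)
$366238 + U = 366238 + 148516 = 514754$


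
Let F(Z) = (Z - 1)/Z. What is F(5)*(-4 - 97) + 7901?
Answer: 39101/5 ≈ 7820.2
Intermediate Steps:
F(Z) = (-1 + Z)/Z
F(5)*(-4 - 97) + 7901 = ((-1 + 5)/5)*(-4 - 97) + 7901 = ((1/5)*4)*(-101) + 7901 = (4/5)*(-101) + 7901 = -404/5 + 7901 = 39101/5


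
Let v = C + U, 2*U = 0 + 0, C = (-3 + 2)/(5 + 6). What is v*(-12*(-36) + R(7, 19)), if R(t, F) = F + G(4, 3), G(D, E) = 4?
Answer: -455/11 ≈ -41.364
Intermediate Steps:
C = -1/11 ≈ -0.090909
U = 0 (U = (0 + 0)/2 = (½)*0 = 0)
R(t, F) = 4 + F (R(t, F) = F + 4 = 4 + F)
v = -1/11 (v = -1/11 + 0 = -1/11 ≈ -0.090909)
v*(-12*(-36) + R(7, 19)) = -(-12*(-36) + (4 + 19))/11 = -(432 + 23)/11 = -1/11*455 = -455/11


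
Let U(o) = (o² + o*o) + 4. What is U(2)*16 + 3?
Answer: 195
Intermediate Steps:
U(o) = 4 + 2*o² (U(o) = (o² + o²) + 4 = 2*o² + 4 = 4 + 2*o²)
U(2)*16 + 3 = (4 + 2*2²)*16 + 3 = (4 + 2*4)*16 + 3 = (4 + 8)*16 + 3 = 12*16 + 3 = 192 + 3 = 195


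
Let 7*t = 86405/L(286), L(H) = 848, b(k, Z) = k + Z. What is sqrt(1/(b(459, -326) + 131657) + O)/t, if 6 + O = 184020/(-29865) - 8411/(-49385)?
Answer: 424*I*sqrt(3221718696569589765647406)/3199039527634995 ≈ 0.2379*I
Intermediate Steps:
b(k, Z) = Z + k
O = -1179062089/98325535 (O = -6 + (184020/(-29865) - 8411/(-49385)) = -6 + (184020*(-1/29865) - 8411*(-1/49385)) = -6 + (-12268/1991 + 8411/49385) = -6 - 589108879/98325535 = -1179062089/98325535 ≈ -11.991)
t = 86405/5936 (t = (86405/848)/7 = (86405*(1/848))/7 = (1/7)*(86405/848) = 86405/5936 ≈ 14.556)
sqrt(1/(b(459, -326) + 131657) + O)/t = sqrt(1/((-326 + 459) + 131657) - 1179062089/98325535)/(86405/5936) = sqrt(1/(133 + 131657) - 1179062089/98325535)*(5936/86405) = sqrt(1/131790 - 1179062089/98325535)*(5936/86405) = sqrt(-6215539775351/518332890306)*(5936/86405) = (I*sqrt(3221718696569589765647406)/518332890306)*(5936/86405) = 424*I*sqrt(3221718696569589765647406)/3199039527634995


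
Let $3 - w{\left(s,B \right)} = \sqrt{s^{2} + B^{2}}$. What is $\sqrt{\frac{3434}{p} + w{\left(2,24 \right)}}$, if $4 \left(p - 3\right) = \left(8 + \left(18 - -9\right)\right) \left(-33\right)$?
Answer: $\frac{\sqrt{-1308989 - 290322 \sqrt{145}}}{381} \approx 5.7533 i$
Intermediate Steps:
$w{\left(s,B \right)} = 3 - \sqrt{B^{2} + s^{2}}$ ($w{\left(s,B \right)} = 3 - \sqrt{s^{2} + B^{2}} = 3 - \sqrt{B^{2} + s^{2}}$)
$p = - \frac{1143}{4}$ ($p = 3 + \frac{\left(8 + \left(18 - -9\right)\right) \left(-33\right)}{4} = 3 + \frac{\left(8 + \left(18 + 9\right)\right) \left(-33\right)}{4} = 3 + \frac{\left(8 + 27\right) \left(-33\right)}{4} = 3 + \frac{35 \left(-33\right)}{4} = 3 + \frac{1}{4} \left(-1155\right) = 3 - \frac{1155}{4} = - \frac{1143}{4} \approx -285.75$)
$\sqrt{\frac{3434}{p} + w{\left(2,24 \right)}} = \sqrt{\frac{3434}{- \frac{1143}{4}} + \left(3 - \sqrt{24^{2} + 2^{2}}\right)} = \sqrt{3434 \left(- \frac{4}{1143}\right) + \left(3 - \sqrt{576 + 4}\right)} = \sqrt{- \frac{13736}{1143} + \left(3 - \sqrt{580}\right)} = \sqrt{- \frac{13736}{1143} + \left(3 - 2 \sqrt{145}\right)} = \sqrt{- \frac{10307}{1143} - 2 \sqrt{145}}$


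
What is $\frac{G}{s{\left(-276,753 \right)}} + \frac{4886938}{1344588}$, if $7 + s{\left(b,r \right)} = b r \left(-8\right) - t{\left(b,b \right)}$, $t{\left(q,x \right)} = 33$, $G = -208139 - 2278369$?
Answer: $\frac{21346500487}{9979868283} \approx 2.139$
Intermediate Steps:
$G = -2486508$ ($G = -208139 - 2278369 = -2486508$)
$s{\left(b,r \right)} = -40 - 8 b r$ ($s{\left(b,r \right)} = -7 + \left(b r \left(-8\right) - 33\right) = -7 - \left(33 + 8 b r\right) = -40 - 8 b r$)
$\frac{G}{s{\left(-276,753 \right)}} + \frac{4886938}{1344588} = - \frac{2486508}{-40 - \left(-2208\right) 753} + \frac{4886938}{1344588} = - \frac{2486508}{-40 + 1662624} + 4886938 \cdot \frac{1}{1344588} = - \frac{2486508}{1662584} + \frac{349067}{96042} = \left(-2486508\right) \frac{1}{1662584} + \frac{349067}{96042} = - \frac{621627}{415646} + \frac{349067}{96042} = \frac{21346500487}{9979868283}$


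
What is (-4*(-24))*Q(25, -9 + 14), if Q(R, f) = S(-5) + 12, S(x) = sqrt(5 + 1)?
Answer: 1152 + 96*sqrt(6) ≈ 1387.2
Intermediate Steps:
S(x) = sqrt(6)
Q(R, f) = 12 + sqrt(6) (Q(R, f) = sqrt(6) + 12 = 12 + sqrt(6))
(-4*(-24))*Q(25, -9 + 14) = (-4*(-24))*(12 + sqrt(6)) = 96*(12 + sqrt(6)) = 1152 + 96*sqrt(6)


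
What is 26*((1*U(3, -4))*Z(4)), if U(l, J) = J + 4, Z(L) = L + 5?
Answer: 0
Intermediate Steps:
Z(L) = 5 + L
U(l, J) = 4 + J
26*((1*U(3, -4))*Z(4)) = 26*((1*(4 - 4))*(5 + 4)) = 26*((1*0)*9) = 26*(0*9) = 26*0 = 0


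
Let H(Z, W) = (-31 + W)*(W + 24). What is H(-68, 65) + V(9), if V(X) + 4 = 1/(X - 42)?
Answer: 99725/33 ≈ 3022.0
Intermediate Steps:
V(X) = -4 + 1/(-42 + X) (V(X) = -4 + 1/(X - 42) = -4 + 1/(-42 + X))
H(Z, W) = (-31 + W)*(24 + W)
H(-68, 65) + V(9) = (-744 + 65² - 7*65) + (169 - 4*9)/(-42 + 9) = (-744 + 4225 - 455) + (169 - 36)/(-33) = 3026 - 1/33*133 = 3026 - 133/33 = 99725/33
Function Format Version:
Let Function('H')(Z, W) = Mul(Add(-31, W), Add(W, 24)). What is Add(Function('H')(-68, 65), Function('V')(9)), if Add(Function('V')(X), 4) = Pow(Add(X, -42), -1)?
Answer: Rational(99725, 33) ≈ 3022.0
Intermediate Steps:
Function('V')(X) = Add(-4, Pow(Add(-42, X), -1)) (Function('V')(X) = Add(-4, Pow(Add(X, -42), -1)) = Add(-4, Pow(Add(-42, X), -1)))
Function('H')(Z, W) = Mul(Add(-31, W), Add(24, W))
Add(Function('H')(-68, 65), Function('V')(9)) = Add(Add(-744, Pow(65, 2), Mul(-7, 65)), Mul(Pow(Add(-42, 9), -1), Add(169, Mul(-4, 9)))) = Add(Add(-744, 4225, -455), Mul(Pow(-33, -1), Add(169, -36))) = Add(3026, Mul(Rational(-1, 33), 133)) = Add(3026, Rational(-133, 33)) = Rational(99725, 33)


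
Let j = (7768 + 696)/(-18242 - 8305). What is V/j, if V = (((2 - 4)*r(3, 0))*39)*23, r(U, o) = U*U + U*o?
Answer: 9317997/184 ≈ 50641.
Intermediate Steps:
r(U, o) = U**2 + U*o
j = -8464/26547 (j = 8464/(-26547) = 8464*(-1/26547) = -8464/26547 ≈ -0.31883)
V = -16146 (V = (((2 - 4)*(3*(3 + 0)))*39)*23 = (-6*3*39)*23 = (-2*9*39)*23 = -18*39*23 = -702*23 = -16146)
V/j = -16146/(-8464/26547) = -16146*(-26547/8464) = 9317997/184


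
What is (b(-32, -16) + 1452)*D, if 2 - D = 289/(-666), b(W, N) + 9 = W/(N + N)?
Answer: 1170362/333 ≈ 3514.6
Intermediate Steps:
b(W, N) = -9 + W/(2*N) (b(W, N) = -9 + W/(N + N) = -9 + W/((2*N)) = -9 + W*(1/(2*N)) = -9 + W/(2*N))
D = 1621/666 (D = 2 - 289/(-666) = 2 - 289*(-1)/666 = 2 - 1*(-289/666) = 2 + 289/666 = 1621/666 ≈ 2.4339)
(b(-32, -16) + 1452)*D = ((-9 + (1/2)*(-32)/(-16)) + 1452)*(1621/666) = ((-9 + (1/2)*(-32)*(-1/16)) + 1452)*(1621/666) = ((-9 + 1) + 1452)*(1621/666) = (-8 + 1452)*(1621/666) = 1444*(1621/666) = 1170362/333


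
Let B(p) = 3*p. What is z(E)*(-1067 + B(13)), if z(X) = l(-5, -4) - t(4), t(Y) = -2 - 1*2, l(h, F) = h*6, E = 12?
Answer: 26728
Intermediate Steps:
l(h, F) = 6*h
t(Y) = -4 (t(Y) = -2 - 2 = -4)
z(X) = -26 (z(X) = 6*(-5) - 1*(-4) = -30 + 4 = -26)
z(E)*(-1067 + B(13)) = -26*(-1067 + 3*13) = -26*(-1067 + 39) = -26*(-1028) = 26728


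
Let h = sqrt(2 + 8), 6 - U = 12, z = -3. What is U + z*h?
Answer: -6 - 3*sqrt(10) ≈ -15.487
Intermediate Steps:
U = -6 (U = 6 - 1*12 = 6 - 12 = -6)
h = sqrt(10) ≈ 3.1623
U + z*h = -6 - 3*sqrt(10)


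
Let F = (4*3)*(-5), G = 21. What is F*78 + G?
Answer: -4659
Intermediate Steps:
F = -60 (F = 12*(-5) = -60)
F*78 + G = -60*78 + 21 = -4680 + 21 = -4659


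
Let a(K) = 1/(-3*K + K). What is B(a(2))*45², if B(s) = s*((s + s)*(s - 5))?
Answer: -42525/32 ≈ -1328.9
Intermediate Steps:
a(K) = -1/(2*K) (a(K) = 1/(-2*K) = -1/(2*K))
B(s) = 2*s²*(-5 + s) (B(s) = s*((2*s)*(-5 + s)) = s*(2*s*(-5 + s)) = 2*s²*(-5 + s))
B(a(2))*45² = (2*(-½/2)²*(-5 - ½/2))*45² = (2*(-½*½)²*(-5 - ½*½))*2025 = (2*(-¼)²*(-5 - ¼))*2025 = (2*(1/16)*(-21/4))*2025 = -21/32*2025 = -42525/32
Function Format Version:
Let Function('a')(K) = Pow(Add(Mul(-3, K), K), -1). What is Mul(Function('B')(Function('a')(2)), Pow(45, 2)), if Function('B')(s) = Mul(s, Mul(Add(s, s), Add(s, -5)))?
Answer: Rational(-42525, 32) ≈ -1328.9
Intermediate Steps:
Function('a')(K) = Mul(Rational(-1, 2), Pow(K, -1)) (Function('a')(K) = Pow(Mul(-2, K), -1) = Mul(Rational(-1, 2), Pow(K, -1)))
Function('B')(s) = Mul(2, Pow(s, 2), Add(-5, s)) (Function('B')(s) = Mul(s, Mul(Mul(2, s), Add(-5, s))) = Mul(s, Mul(2, s, Add(-5, s))) = Mul(2, Pow(s, 2), Add(-5, s)))
Mul(Function('B')(Function('a')(2)), Pow(45, 2)) = Mul(Mul(2, Pow(Mul(Rational(-1, 2), Pow(2, -1)), 2), Add(-5, Mul(Rational(-1, 2), Pow(2, -1)))), Pow(45, 2)) = Mul(Mul(2, Pow(Mul(Rational(-1, 2), Rational(1, 2)), 2), Add(-5, Mul(Rational(-1, 2), Rational(1, 2)))), 2025) = Mul(Mul(2, Pow(Rational(-1, 4), 2), Add(-5, Rational(-1, 4))), 2025) = Mul(Mul(2, Rational(1, 16), Rational(-21, 4)), 2025) = Mul(Rational(-21, 32), 2025) = Rational(-42525, 32)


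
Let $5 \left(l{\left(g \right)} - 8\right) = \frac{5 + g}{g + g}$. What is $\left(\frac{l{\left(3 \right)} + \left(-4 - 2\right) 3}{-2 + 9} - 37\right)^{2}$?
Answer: $\frac{16248961}{11025} \approx 1473.8$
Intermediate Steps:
$l{\left(g \right)} = 8 + \frac{5 + g}{10 g}$ ($l{\left(g \right)} = 8 + \frac{\left(5 + g\right) \frac{1}{g + g}}{5} = 8 + \frac{\left(5 + g\right) \frac{1}{2 g}}{5} = 8 + \frac{\frac{1}{2} \frac{1}{g} \left(5 + g\right)}{5} = 8 + \frac{5 + g}{10 g}$)
$\left(\frac{l{\left(3 \right)} + \left(-4 - 2\right) 3}{-2 + 9} - 37\right)^{2} = \left(\frac{\frac{5 + 81 \cdot 3}{10 \cdot 3} + \left(-4 - 2\right) 3}{-2 + 9} - 37\right)^{2} = \left(\frac{\frac{1}{10} \cdot \frac{1}{3} \left(5 + 243\right) - 18}{7} - 37\right)^{2} = \left(\left(\frac{1}{10} \cdot \frac{1}{3} \cdot 248 - 18\right) \frac{1}{7} - 37\right)^{2} = \left(\left(\frac{124}{15} - 18\right) \frac{1}{7} - 37\right)^{2} = \left(\left(- \frac{146}{15}\right) \frac{1}{7} - 37\right)^{2} = \left(- \frac{146}{105} - 37\right)^{2} = \left(- \frac{4031}{105}\right)^{2} = \frac{16248961}{11025}$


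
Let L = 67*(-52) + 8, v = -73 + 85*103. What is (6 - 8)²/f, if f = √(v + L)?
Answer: 2*√5206/2603 ≈ 0.055438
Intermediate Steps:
v = 8682 (v = -73 + 8755 = 8682)
L = -3476 (L = -3484 + 8 = -3476)
f = √5206 (f = √(8682 - 3476) = √5206 ≈ 72.153)
(6 - 8)²/f = (6 - 8)²/(√5206) = (-2)²*(√5206/5206) = 4*(√5206/5206) = 2*√5206/2603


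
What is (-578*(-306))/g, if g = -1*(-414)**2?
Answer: -4913/4761 ≈ -1.0319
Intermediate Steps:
g = -171396 (g = -1*171396 = -171396)
(-578*(-306))/g = -578*(-306)/(-171396) = 176868*(-1/171396) = -4913/4761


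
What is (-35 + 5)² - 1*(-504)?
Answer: 1404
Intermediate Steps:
(-35 + 5)² - 1*(-504) = (-30)² + 504 = 900 + 504 = 1404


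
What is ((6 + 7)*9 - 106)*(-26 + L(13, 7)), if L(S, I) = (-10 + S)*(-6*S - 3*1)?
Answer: -2959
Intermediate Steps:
L(S, I) = (-10 + S)*(-3 - 6*S) (L(S, I) = (-10 + S)*(-6*S - 3) = (-10 + S)*(-3 - 6*S))
((6 + 7)*9 - 106)*(-26 + L(13, 7)) = ((6 + 7)*9 - 106)*(-26 + (30 - 6*13² + 57*13)) = (13*9 - 106)*(-26 + (30 - 6*169 + 741)) = (117 - 106)*(-26 + (30 - 1014 + 741)) = 11*(-26 - 243) = 11*(-269) = -2959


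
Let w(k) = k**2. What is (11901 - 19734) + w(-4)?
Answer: -7817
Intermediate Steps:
(11901 - 19734) + w(-4) = (11901 - 19734) + (-4)**2 = -7833 + 16 = -7817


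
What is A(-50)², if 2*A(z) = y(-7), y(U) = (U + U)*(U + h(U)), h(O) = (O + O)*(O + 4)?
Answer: 60025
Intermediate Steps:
h(O) = 2*O*(4 + O) (h(O) = (2*O)*(4 + O) = 2*O*(4 + O))
y(U) = 2*U*(U + 2*U*(4 + U)) (y(U) = (U + U)*(U + 2*U*(4 + U)) = (2*U)*(U + 2*U*(4 + U)) = 2*U*(U + 2*U*(4 + U)))
A(z) = -245 (A(z) = ((-7)²*(18 + 4*(-7)))/2 = (49*(18 - 28))/2 = (49*(-10))/2 = (½)*(-490) = -245)
A(-50)² = (-245)² = 60025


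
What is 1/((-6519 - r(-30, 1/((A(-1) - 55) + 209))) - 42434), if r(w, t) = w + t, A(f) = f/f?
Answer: -155/7583066 ≈ -2.0440e-5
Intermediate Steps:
A(f) = 1
r(w, t) = t + w
1/((-6519 - r(-30, 1/((A(-1) - 55) + 209))) - 42434) = 1/((-6519 - (1/((1 - 55) + 209) - 30)) - 42434) = 1/((-6519 - (1/(-54 + 209) - 30)) - 42434) = 1/((-6519 - (1/155 - 30)) - 42434) = 1/((-6519 - 1*(-4649/155)) - 42434) = 1/((-6519 + 4649/155) - 42434) = 1/(-1005796/155 - 42434) = 1/(-7583066/155) = -155/7583066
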